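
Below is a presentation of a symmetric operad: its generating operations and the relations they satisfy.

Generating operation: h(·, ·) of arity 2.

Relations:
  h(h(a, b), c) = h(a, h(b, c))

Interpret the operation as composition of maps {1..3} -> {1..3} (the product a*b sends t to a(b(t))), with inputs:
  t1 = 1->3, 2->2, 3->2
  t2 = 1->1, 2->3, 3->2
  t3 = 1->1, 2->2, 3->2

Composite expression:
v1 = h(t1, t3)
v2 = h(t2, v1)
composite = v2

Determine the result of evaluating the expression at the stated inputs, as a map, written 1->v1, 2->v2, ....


1->2, 2->3, 3->3

h(t1, t3) = 1->3, 2->2, 3->2
h(t2, h(t1, t3)) = 1->2, 2->3, 3->3


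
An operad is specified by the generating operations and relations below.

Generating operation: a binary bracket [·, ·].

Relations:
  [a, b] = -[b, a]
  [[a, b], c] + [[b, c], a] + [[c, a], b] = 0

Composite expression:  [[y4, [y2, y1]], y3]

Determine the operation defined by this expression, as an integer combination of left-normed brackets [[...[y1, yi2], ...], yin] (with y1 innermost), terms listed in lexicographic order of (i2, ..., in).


In the tensor algebra, words opening y1 carry the y1-anchored form.
Composite bracket: [[y4, [y2, y1]], y3]
Each bracket splits as ab - ba, giving 8 signed words (2^3 = 8).
Collect the words opening with y1:
  sign of y1y2y4y3 is +1, so it contributes +[[[y1, y2], y4], y3]

[[[y1, y2], y4], y3]


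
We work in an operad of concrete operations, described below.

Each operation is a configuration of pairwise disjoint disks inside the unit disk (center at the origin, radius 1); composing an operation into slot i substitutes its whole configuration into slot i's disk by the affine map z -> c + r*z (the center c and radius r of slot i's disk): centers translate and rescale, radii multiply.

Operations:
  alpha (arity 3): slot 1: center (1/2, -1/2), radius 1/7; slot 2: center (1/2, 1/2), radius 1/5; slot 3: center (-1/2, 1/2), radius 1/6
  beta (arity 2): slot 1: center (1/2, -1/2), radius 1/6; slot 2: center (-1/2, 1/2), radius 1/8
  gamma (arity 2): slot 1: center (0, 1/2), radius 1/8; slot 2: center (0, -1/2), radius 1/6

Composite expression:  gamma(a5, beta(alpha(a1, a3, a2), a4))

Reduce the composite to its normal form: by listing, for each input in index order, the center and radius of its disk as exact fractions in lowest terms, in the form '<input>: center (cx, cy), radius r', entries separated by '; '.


a1: center (7/72, -43/72), radius 1/252; a2: center (5/72, -41/72), radius 1/216; a3: center (7/72, -41/72), radius 1/180; a4: center (-1/12, -5/12), radius 1/48; a5: center (0, 1/2), radius 1/8


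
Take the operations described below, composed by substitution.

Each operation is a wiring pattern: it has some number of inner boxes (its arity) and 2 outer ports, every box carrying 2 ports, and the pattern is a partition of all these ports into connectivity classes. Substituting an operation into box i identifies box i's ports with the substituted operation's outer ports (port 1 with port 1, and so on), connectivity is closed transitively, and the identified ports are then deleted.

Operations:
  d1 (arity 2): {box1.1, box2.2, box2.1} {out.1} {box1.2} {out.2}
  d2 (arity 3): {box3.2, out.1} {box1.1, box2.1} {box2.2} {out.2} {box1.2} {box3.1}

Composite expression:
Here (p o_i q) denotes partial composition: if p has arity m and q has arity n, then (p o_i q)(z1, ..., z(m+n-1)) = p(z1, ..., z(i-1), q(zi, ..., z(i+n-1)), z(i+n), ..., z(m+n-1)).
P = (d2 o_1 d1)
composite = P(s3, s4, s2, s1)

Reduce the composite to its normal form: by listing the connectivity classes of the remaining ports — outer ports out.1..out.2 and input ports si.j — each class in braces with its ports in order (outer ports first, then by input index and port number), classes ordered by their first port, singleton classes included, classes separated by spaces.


{out.1, s1.2} {out.2} {s1.1} {s2.1} {s2.2} {s3.1, s4.1, s4.2} {s3.2}

Reachability decides: close wires over d2-identified ports.
through d1, on inputs (s3, s4): {out.1} {out.2} {s3.1, s4.1, s4.2} {s3.2} (out.j = stage outer ports)
through d2, on inputs (s3, s4, s2, s1): {out.1, s1.2} {out.2} {s1.1} {s2.1} {s2.2} {s3.1, s4.1, s4.2} {s3.2} (out.j = stage outer ports)


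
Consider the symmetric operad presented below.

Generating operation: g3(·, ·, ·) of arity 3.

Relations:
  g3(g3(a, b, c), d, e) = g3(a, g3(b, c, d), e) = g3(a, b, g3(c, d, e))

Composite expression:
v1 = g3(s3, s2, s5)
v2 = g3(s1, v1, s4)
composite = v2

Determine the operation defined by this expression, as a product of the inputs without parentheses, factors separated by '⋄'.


The g3-tree's shape is irrelevant; the s-reading-order decides.
g3(s3, s2, s5) reduces to s3 ⋄ s2 ⋄ s5
g3(s1, g3(s3, s2, s5), s4) reduces to s1 ⋄ s3 ⋄ s2 ⋄ s5 ⋄ s4

s1 ⋄ s3 ⋄ s2 ⋄ s5 ⋄ s4


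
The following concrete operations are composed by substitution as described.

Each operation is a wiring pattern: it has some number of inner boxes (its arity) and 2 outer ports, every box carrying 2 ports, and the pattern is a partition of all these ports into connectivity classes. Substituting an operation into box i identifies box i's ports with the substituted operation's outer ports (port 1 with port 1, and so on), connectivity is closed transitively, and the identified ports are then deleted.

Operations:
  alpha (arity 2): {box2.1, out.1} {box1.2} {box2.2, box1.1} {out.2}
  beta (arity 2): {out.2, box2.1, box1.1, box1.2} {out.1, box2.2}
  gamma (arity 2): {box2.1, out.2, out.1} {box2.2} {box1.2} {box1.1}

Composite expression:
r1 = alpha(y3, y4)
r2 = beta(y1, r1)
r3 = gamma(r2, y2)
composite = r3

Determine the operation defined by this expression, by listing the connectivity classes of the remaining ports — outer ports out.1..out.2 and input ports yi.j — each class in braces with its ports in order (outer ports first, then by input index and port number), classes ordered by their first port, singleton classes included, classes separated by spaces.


{out.1, out.2, y2.1} {y1.1, y1.2, y4.1} {y2.2} {y3.1, y4.2} {y3.2}

Connectivity passes through glued gamma-boundaries; trace each wire chain.
after alpha, the pattern on (y3, y4) reads {out.1, y4.1} {out.2} {y3.1, y4.2} {y3.2} (out.j = its outer ports)
after beta, the pattern on (y1, y3, y4) reads {out.1} {out.2, y1.1, y1.2, y4.1} {y3.1, y4.2} {y3.2} (out.j = its outer ports)
after gamma, the pattern on (y1, y3, y4, y2) reads {out.1, out.2, y2.1} {y1.1, y1.2, y4.1} {y2.2} {y3.1, y4.2} {y3.2} (out.j = its outer ports)


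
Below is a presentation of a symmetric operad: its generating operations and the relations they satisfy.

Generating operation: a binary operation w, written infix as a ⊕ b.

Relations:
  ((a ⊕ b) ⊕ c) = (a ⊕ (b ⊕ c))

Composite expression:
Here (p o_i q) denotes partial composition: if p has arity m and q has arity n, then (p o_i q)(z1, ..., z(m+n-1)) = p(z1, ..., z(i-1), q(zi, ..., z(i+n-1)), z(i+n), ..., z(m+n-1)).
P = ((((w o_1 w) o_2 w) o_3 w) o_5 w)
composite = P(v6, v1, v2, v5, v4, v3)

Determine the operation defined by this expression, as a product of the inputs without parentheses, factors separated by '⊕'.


v6 ⊕ v1 ⊕ v2 ⊕ v5 ⊕ v4 ⊕ v3

Under associativity of w, the answer is the v's in reading order.
(v2 ⊕ v5) spells out as v2 ⊕ v5
(v1 ⊕ (v2 ⊕ v5)) spells out as v1 ⊕ v2 ⊕ v5
(v6 ⊕ (v1 ⊕ (v2 ⊕ v5))) spells out as v6 ⊕ v1 ⊕ v2 ⊕ v5
(v4 ⊕ v3) spells out as v4 ⊕ v3
((v6 ⊕ (v1 ⊕ (v2 ⊕ v5))) ⊕ (v4 ⊕ v3)) spells out as v6 ⊕ v1 ⊕ v2 ⊕ v5 ⊕ v4 ⊕ v3


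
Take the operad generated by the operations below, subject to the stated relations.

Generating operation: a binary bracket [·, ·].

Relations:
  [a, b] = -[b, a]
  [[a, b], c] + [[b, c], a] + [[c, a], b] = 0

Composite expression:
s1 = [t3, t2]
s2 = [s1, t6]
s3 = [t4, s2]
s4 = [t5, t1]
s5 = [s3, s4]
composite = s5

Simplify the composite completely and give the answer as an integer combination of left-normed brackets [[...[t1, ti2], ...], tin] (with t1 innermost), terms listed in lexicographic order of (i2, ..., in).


[[[[[t1, t5], t2], t3], t6], t4] - [[[[[t1, t5], t3], t2], t6], t4] - [[[[[t1, t5], t4], t2], t3], t6] + [[[[[t1, t5], t4], t3], t2], t6] + [[[[[t1, t5], t4], t6], t2], t3] - [[[[[t1, t5], t4], t6], t3], t2] - [[[[[t1, t5], t6], t2], t3], t4] + [[[[[t1, t5], t6], t3], t2], t4]

Skip Jacobi rewriting: expand, keep t1-initial words, read off terms.
Composite bracket: [[t4, [[t3, t2], t6]], [t5, t1]]
The bracket unfolds into 32 signed words via [a, b] = ab - ba (2^5 = 32).
Collect the words opening with t1:
  from t1t5t2t3t6t4, sign +1: term +[[[[[t1, t5], t2], t3], t6], t4]
  from t1t5t3t2t6t4, sign -1: term -[[[[[t1, t5], t3], t2], t6], t4]
  from t1t5t4t2t3t6, sign -1: term -[[[[[t1, t5], t4], t2], t3], t6]
  from t1t5t4t3t2t6, sign +1: term +[[[[[t1, t5], t4], t3], t2], t6]
  from t1t5t4t6t2t3, sign +1: term +[[[[[t1, t5], t4], t6], t2], t3]
  from t1t5t4t6t3t2, sign -1: term -[[[[[t1, t5], t4], t6], t3], t2]
  from t1t5t6t2t3t4, sign -1: term -[[[[[t1, t5], t6], t2], t3], t4]
  from t1t5t6t3t2t4, sign +1: term +[[[[[t1, t5], t6], t3], t2], t4]


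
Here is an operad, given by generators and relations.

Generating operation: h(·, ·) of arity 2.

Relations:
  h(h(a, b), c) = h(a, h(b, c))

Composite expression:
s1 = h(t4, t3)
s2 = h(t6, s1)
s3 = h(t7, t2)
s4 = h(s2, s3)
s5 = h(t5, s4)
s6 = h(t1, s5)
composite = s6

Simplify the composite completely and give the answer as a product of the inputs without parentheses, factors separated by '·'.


t1 · t5 · t6 · t4 · t3 · t7 · t2

Key point: h is associative — brackets drop, the t-order remains.
h(t4, t3) spells out as t4 · t3
h(t6, h(t4, t3)) spells out as t6 · t4 · t3
h(t7, t2) spells out as t7 · t2
h(h(t6, h(t4, t3)), h(t7, t2)) spells out as t6 · t4 · t3 · t7 · t2
h(t5, h(h(t6, h(t4, t3)), h(t7, t2))) spells out as t5 · t6 · t4 · t3 · t7 · t2
h(t1, h(t5, h(h(t6, h(t4, t3)), h(t7, t2)))) spells out as t1 · t5 · t6 · t4 · t3 · t7 · t2


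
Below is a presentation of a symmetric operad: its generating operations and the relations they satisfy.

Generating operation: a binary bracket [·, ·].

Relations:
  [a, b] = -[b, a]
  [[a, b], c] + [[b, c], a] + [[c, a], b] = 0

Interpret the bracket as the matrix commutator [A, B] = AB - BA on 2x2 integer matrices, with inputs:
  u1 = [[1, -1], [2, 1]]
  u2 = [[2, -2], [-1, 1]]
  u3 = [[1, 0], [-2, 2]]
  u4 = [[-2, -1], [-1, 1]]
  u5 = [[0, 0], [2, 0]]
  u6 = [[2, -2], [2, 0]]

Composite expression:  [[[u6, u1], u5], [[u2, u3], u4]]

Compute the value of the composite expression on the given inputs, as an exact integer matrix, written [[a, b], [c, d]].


[[112, 112], [72, -112]]

[u6, u1] = [[-2, -2], [-4, 2]]
[[u6, u1], u5] = [[-4, 0], [8, 4]]
[u2, u3] = [[4, -2], [3, -4]]
[[u2, u3], u4] = [[5, -14], [-1, -5]]
[[[u6, u1], u5], [[u2, u3], u4]] = [[112, 112], [72, -112]]


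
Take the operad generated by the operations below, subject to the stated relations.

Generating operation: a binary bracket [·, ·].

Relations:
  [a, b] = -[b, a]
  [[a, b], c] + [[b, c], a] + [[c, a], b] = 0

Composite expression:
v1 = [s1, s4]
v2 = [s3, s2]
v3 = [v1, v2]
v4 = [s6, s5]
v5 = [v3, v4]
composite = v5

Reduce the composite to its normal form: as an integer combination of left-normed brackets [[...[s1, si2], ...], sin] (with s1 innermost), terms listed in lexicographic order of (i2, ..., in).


Antisymmetry and Jacobi reduce to s1-anchored left-normed brackets.
Composite bracket: [[[s1, s4], [s3, s2]], [s6, s5]]
Expanding via [a, b] = ab - ba: 32 signed words (2^5 = 32).
Coefficients come from the s1-initial words:
  s1s4s2s3s5s6 appears with sign +1, giving the term +[[[[[s1, s4], s2], s3], s5], s6]
  s1s4s2s3s6s5 appears with sign -1, giving the term -[[[[[s1, s4], s2], s3], s6], s5]
  s1s4s3s2s5s6 appears with sign -1, giving the term -[[[[[s1, s4], s3], s2], s5], s6]
  s1s4s3s2s6s5 appears with sign +1, giving the term +[[[[[s1, s4], s3], s2], s6], s5]

[[[[[s1, s4], s2], s3], s5], s6] - [[[[[s1, s4], s2], s3], s6], s5] - [[[[[s1, s4], s3], s2], s5], s6] + [[[[[s1, s4], s3], s2], s6], s5]


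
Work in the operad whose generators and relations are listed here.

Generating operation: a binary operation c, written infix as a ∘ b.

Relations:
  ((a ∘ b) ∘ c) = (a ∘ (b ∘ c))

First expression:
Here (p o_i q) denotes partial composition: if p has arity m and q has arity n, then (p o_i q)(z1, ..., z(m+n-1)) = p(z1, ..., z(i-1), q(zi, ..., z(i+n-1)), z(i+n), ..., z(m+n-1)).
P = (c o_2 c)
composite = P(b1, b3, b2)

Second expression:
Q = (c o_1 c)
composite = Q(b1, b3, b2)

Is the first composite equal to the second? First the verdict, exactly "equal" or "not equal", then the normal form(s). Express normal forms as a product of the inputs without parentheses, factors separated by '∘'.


equal — both sides give b1 ∘ b3 ∘ b2


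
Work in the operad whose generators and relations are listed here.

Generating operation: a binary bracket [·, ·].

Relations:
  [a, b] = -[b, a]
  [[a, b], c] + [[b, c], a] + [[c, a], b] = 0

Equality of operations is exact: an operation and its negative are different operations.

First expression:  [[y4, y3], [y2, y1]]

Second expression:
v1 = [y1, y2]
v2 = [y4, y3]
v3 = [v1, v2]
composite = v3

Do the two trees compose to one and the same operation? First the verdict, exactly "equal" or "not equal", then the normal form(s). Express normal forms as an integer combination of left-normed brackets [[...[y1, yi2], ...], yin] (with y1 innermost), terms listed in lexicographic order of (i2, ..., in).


The first expression, normalized: -[[[y1, y2], y3], y4] + [[[y1, y2], y4], y3]
The second expression, normalized: -[[[y1, y2], y3], y4] + [[[y1, y2], y4], y3]
The forms coincide; equal.

equal; the common form is -[[[y1, y2], y3], y4] + [[[y1, y2], y4], y3]


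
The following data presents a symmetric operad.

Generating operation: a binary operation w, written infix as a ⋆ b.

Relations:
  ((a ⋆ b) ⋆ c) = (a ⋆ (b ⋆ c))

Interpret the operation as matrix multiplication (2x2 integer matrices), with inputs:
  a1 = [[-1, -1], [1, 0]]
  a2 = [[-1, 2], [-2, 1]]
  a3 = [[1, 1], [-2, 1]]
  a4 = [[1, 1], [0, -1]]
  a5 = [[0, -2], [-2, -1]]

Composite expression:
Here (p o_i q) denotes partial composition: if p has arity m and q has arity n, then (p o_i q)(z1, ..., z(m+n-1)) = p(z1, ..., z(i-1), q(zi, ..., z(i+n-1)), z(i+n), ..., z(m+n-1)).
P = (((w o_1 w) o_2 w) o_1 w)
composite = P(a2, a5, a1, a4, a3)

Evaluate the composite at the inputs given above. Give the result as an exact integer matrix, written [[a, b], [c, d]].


(a2 ⋆ a5) = [[-4, 0], [-2, 3]]
(a1 ⋆ a4) = [[-1, 0], [1, 1]]
((a2 ⋆ a5) ⋆ (a1 ⋆ a4)) = [[4, 0], [5, 3]]
(((a2 ⋆ a5) ⋆ (a1 ⋆ a4)) ⋆ a3) = [[4, 4], [-1, 8]]

[[4, 4], [-1, 8]]


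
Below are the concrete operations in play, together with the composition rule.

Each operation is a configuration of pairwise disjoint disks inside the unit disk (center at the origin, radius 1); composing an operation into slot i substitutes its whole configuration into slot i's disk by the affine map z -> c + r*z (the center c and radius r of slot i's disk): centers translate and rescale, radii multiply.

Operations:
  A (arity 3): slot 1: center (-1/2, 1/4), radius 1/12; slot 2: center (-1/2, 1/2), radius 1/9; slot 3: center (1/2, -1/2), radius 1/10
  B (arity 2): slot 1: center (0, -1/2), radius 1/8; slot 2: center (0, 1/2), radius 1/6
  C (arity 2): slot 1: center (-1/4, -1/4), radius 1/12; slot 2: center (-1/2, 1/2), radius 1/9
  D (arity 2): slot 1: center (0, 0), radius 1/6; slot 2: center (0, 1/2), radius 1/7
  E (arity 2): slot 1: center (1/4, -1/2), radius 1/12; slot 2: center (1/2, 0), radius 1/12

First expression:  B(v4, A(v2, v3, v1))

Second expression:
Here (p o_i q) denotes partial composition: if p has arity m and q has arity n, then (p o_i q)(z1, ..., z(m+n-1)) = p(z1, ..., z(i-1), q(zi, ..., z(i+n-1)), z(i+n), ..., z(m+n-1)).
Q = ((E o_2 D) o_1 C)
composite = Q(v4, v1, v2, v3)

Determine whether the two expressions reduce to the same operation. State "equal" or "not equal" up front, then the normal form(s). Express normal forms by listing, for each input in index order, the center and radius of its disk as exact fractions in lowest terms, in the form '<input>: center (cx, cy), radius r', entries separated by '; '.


not equal; the first gives v1: center (1/12, 5/12), radius 1/60; v2: center (-1/12, 13/24), radius 1/72; v3: center (-1/12, 7/12), radius 1/54; v4: center (0, -1/2), radius 1/8 and the second v1: center (5/24, -11/24), radius 1/108; v2: center (1/2, 0), radius 1/72; v3: center (1/2, 1/24), radius 1/84; v4: center (11/48, -25/48), radius 1/144

In normal form, the first expression is v1: center (1/12, 5/12), radius 1/60; v2: center (-1/12, 13/24), radius 1/72; v3: center (-1/12, 7/12), radius 1/54; v4: center (0, -1/2), radius 1/8
In normal form, the second expression is v1: center (5/24, -11/24), radius 1/108; v2: center (1/2, 0), radius 1/72; v3: center (1/2, 1/24), radius 1/84; v4: center (11/48, -25/48), radius 1/144
The normal forms differ: not equal.


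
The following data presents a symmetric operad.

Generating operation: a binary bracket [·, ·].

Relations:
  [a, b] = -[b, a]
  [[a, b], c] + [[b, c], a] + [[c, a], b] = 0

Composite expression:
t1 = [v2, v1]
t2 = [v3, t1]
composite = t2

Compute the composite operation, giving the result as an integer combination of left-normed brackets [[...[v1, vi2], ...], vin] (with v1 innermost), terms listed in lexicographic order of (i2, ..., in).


[[v1, v2], v3]


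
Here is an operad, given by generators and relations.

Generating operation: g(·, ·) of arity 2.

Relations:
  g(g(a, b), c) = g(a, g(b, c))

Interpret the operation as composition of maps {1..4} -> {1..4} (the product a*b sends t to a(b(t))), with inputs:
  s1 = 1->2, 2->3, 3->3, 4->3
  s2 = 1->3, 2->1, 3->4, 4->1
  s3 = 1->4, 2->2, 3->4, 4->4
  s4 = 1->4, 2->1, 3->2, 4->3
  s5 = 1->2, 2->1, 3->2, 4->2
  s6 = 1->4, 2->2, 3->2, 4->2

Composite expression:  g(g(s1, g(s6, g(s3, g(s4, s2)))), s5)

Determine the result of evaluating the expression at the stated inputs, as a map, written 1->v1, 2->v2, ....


g(s4, s2) = 1->2, 2->4, 3->3, 4->4
g(s3, g(s4, s2)) = 1->2, 2->4, 3->4, 4->4
g(s6, g(s3, g(s4, s2))) = 1->2, 2->2, 3->2, 4->2
g(s1, g(s6, g(s3, g(s4, s2)))) = 1->3, 2->3, 3->3, 4->3
g(g(s1, g(s6, g(s3, g(s4, s2)))), s5) = 1->3, 2->3, 3->3, 4->3

1->3, 2->3, 3->3, 4->3


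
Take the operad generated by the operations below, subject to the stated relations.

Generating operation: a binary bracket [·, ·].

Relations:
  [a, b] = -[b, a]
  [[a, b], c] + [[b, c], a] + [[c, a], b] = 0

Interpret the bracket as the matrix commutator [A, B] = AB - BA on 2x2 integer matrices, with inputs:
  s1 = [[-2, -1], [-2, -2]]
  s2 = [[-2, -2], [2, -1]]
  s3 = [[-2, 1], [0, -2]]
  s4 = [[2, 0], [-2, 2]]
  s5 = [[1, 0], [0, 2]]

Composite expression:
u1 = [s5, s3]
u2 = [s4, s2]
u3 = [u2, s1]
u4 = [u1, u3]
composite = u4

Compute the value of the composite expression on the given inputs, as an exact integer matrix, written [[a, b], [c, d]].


[s5, s3] = [[0, -1], [0, 0]]
[s4, s2] = [[-4, 0], [2, 4]]
[[s4, s2], s1] = [[2, 8], [-16, -2]]
[[s5, s3], [[s4, s2], s1]] = [[16, 4], [0, -16]]

[[16, 4], [0, -16]]


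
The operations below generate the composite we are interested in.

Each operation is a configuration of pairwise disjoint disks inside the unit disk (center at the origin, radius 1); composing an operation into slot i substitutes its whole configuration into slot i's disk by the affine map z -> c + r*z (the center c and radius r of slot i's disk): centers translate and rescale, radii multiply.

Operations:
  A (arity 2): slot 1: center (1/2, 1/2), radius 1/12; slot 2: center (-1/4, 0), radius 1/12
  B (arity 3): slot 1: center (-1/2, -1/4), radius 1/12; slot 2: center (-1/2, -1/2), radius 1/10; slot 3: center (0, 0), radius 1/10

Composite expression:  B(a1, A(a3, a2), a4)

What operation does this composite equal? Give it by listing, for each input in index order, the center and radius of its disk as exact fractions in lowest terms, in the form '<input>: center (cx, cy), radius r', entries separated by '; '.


Nesting under B composes maps z -> c + r*z down each a-path.
tracing a1 down its 1-map path: center (-1/2, -1/4), radius 1/12
tracing a3 down its 2-map path: center (-9/20, -9/20), radius 1/120
tracing a2 down its 2-map path: center (-21/40, -1/2), radius 1/120
tracing a4 down its 1-map path: center (0, 0), radius 1/10

a1: center (-1/2, -1/4), radius 1/12; a2: center (-21/40, -1/2), radius 1/120; a3: center (-9/20, -9/20), radius 1/120; a4: center (0, 0), radius 1/10


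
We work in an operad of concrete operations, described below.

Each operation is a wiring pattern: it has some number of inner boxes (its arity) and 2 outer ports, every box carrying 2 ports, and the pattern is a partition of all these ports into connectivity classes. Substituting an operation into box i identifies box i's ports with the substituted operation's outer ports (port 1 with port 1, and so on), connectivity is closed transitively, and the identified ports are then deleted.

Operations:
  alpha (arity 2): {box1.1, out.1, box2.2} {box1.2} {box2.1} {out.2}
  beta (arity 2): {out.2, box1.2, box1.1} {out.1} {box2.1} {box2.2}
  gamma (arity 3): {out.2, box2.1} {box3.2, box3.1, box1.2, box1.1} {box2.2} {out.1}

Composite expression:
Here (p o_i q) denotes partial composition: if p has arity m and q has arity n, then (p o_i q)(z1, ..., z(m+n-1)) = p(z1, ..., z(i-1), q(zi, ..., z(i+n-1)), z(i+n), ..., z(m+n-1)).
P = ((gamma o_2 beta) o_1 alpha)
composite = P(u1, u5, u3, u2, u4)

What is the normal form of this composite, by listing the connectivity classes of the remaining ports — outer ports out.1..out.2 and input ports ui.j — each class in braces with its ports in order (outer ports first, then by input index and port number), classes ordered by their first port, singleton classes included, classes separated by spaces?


{out.1} {out.2} {u1.1, u4.1, u4.2, u5.2} {u1.2} {u2.1} {u2.2} {u3.1, u3.2} {u5.1}

Connectivity passes through glued gamma-boundaries; trace each wire chain.
composing alpha on (u1, u5), with out.j its own outer ports: {out.1, u1.1, u5.2} {out.2} {u1.2} {u5.1}
composing beta on (u3, u2), with out.j its own outer ports: {out.1} {out.2, u3.1, u3.2} {u2.1} {u2.2}
composing gamma on (u1, u5, u3, u2, u4), with out.j its own outer ports: {out.1} {out.2} {u1.1, u4.1, u4.2, u5.2} {u1.2} {u2.1} {u2.2} {u3.1, u3.2} {u5.1}


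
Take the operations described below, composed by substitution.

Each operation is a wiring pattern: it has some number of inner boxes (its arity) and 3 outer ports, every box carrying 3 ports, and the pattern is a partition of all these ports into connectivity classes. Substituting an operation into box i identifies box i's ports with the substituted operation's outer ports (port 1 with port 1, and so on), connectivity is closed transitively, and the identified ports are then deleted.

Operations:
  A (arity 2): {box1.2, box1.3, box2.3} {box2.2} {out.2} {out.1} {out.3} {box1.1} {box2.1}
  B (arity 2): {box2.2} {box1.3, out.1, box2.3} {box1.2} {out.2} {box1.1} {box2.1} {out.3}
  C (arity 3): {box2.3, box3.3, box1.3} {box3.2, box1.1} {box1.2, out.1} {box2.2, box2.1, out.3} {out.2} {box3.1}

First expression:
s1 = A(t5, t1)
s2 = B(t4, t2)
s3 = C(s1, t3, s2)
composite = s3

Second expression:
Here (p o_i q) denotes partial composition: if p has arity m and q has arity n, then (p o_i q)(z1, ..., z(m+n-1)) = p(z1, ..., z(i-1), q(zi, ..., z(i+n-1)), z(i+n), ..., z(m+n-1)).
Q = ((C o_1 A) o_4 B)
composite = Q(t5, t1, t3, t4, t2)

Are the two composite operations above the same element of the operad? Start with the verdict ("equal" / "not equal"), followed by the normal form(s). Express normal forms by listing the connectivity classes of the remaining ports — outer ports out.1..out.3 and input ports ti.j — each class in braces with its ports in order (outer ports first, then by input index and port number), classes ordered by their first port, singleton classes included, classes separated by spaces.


Normal form of the first expression: {out.1} {out.2} {out.3, t3.1, t3.2} {t1.1} {t1.2} {t1.3, t5.2, t5.3} {t2.1} {t2.2} {t2.3, t4.3} {t3.3} {t4.1} {t4.2} {t5.1}
Normal form of the second expression: {out.1} {out.2} {out.3, t3.1, t3.2} {t1.1} {t1.2} {t1.3, t5.2, t5.3} {t2.1} {t2.2} {t2.3, t4.3} {t3.3} {t4.1} {t4.2} {t5.1}
Identical normal forms: equal.

equal: each reduces to {out.1} {out.2} {out.3, t3.1, t3.2} {t1.1} {t1.2} {t1.3, t5.2, t5.3} {t2.1} {t2.2} {t2.3, t4.3} {t3.3} {t4.1} {t4.2} {t5.1}


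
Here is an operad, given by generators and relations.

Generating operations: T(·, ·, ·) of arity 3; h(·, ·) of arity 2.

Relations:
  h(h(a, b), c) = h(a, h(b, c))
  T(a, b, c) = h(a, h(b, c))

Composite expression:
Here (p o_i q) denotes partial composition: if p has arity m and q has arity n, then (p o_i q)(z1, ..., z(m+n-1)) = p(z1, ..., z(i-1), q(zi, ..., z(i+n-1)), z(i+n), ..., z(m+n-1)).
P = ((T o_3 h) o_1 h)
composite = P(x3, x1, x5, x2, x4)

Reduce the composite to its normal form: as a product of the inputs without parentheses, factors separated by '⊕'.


x3 ⊕ x1 ⊕ x5 ⊕ x2 ⊕ x4

The T-tree's shape is irrelevant; the x-reading-order decides.
h(x3, x1) flattens to x3 ⊕ x1
h(x2, x4) flattens to x2 ⊕ x4
T(h(x3, x1), x5, h(x2, x4)) flattens to x3 ⊕ x1 ⊕ x5 ⊕ x2 ⊕ x4


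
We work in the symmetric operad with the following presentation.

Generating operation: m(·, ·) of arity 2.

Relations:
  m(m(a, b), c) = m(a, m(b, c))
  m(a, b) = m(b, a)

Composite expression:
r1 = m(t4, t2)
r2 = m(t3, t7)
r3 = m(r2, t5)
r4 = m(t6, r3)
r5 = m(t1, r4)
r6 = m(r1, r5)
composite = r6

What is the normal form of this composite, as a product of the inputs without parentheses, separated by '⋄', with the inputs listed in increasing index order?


t1 ⋄ t2 ⋄ t3 ⋄ t4 ⋄ t5 ⋄ t6 ⋄ t7

With m associative and commutative, the t-input set is all that matters.
m(t4, t2) reduces to t4 ⋄ t2
m(t3, t7) reduces to t3 ⋄ t7
m(m(t3, t7), t5) reduces to t3 ⋄ t7 ⋄ t5
m(t6, m(m(t3, t7), t5)) reduces to t6 ⋄ t3 ⋄ t7 ⋄ t5
m(t1, m(t6, m(m(t3, t7), t5))) reduces to t1 ⋄ t6 ⋄ t3 ⋄ t7 ⋄ t5
m(m(t4, t2), m(t1, m(t6, m(m(t3, t7), t5)))) reduces to t4 ⋄ t2 ⋄ t1 ⋄ t6 ⋄ t3 ⋄ t7 ⋄ t5
sorting the factors by input index: t1 ⋄ t2 ⋄ t3 ⋄ t4 ⋄ t5 ⋄ t6 ⋄ t7


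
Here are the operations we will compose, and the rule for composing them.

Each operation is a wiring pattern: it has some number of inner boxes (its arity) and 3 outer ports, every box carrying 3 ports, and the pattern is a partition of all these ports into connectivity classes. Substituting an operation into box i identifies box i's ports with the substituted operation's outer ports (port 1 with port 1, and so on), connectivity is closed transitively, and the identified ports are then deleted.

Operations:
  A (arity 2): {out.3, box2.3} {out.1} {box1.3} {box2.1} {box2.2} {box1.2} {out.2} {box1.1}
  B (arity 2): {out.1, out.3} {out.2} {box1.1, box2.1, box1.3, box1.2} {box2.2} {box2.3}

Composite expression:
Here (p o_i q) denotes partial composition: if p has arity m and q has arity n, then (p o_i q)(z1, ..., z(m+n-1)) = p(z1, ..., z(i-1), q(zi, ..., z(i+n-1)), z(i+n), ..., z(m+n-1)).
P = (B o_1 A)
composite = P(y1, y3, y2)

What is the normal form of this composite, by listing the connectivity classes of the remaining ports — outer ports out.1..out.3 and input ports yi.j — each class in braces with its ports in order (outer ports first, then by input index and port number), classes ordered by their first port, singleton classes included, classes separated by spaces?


Reachability decides: close wires over B-identified ports.
composing A on (y1, y3), with out.j its own outer ports: {out.1} {out.2} {out.3, y3.3} {y1.1} {y1.2} {y1.3} {y3.1} {y3.2}
composing B on (y1, y3, y2), with out.j its own outer ports: {out.1, out.3} {out.2} {y1.1} {y1.2} {y1.3} {y2.1, y3.3} {y2.2} {y2.3} {y3.1} {y3.2}

{out.1, out.3} {out.2} {y1.1} {y1.2} {y1.3} {y2.1, y3.3} {y2.2} {y2.3} {y3.1} {y3.2}


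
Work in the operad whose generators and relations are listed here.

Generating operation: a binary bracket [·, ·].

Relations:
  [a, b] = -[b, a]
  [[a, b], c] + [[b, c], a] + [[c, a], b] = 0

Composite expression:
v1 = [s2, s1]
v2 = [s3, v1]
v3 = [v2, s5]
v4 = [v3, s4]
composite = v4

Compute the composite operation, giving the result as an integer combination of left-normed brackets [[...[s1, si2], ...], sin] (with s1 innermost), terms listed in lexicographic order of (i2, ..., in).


[[[[s1, s2], s3], s5], s4]

Left-normed coefficients sit on the s1-initial expansion words.
Composite bracket: [[[s3, [s2, s1]], s5], s4]
Applying ab - ba throughout gives 16 signed words (2^4 = 16).
Words beginning with s1 determine it all:
  s1s2s3s5s4 (sign +1) contributes +[[[[s1, s2], s3], s5], s4]


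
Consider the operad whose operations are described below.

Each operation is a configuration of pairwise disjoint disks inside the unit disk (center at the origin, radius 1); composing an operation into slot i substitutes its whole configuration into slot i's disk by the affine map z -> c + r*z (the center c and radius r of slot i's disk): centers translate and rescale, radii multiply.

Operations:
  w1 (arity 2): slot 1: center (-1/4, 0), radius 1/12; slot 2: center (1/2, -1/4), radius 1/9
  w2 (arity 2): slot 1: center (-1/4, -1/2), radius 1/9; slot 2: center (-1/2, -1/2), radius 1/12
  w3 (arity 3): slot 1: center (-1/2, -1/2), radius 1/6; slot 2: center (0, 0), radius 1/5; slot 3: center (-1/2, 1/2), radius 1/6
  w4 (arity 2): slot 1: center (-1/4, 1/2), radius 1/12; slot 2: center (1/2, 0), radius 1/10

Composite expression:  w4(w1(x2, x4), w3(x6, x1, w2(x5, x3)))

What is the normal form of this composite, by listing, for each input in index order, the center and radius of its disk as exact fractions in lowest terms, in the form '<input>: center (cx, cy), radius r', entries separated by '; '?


Each x-disk chains the slot maps above it in w4; radii multiply.
input x2: applying the 2 nested substitutions gives center (-13/48, 1/2), radius 1/144
input x4: applying the 2 nested substitutions gives center (-5/24, 23/48), radius 1/108
input x6: applying the 2 nested substitutions gives center (9/20, -1/20), radius 1/60
input x1: applying the 2 nested substitutions gives center (1/2, 0), radius 1/50
input x5: applying the 3 nested substitutions gives center (107/240, 1/24), radius 1/540
input x3: applying the 3 nested substitutions gives center (53/120, 1/24), radius 1/720

x1: center (1/2, 0), radius 1/50; x2: center (-13/48, 1/2), radius 1/144; x3: center (53/120, 1/24), radius 1/720; x4: center (-5/24, 23/48), radius 1/108; x5: center (107/240, 1/24), radius 1/540; x6: center (9/20, -1/20), radius 1/60


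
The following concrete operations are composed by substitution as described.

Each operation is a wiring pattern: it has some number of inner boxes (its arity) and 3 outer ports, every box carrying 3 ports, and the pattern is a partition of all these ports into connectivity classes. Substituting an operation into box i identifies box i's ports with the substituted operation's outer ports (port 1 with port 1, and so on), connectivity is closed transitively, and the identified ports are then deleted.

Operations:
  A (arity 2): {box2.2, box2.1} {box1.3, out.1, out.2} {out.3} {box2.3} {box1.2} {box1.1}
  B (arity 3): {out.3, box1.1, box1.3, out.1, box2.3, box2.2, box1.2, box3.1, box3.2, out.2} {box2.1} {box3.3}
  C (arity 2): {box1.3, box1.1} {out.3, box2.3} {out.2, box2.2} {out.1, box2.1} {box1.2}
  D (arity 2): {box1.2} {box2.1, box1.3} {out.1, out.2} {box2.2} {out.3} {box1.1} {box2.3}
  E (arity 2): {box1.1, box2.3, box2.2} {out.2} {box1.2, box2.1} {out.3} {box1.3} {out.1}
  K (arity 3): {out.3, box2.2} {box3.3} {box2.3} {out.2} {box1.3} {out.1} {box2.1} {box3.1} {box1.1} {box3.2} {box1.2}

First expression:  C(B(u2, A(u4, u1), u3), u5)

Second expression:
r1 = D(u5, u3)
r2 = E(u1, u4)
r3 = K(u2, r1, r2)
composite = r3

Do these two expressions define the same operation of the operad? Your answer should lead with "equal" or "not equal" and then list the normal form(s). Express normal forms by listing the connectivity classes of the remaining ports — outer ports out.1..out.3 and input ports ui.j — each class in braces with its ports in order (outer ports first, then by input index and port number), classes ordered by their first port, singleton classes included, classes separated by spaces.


not equal — first {out.1, u5.1} {out.2, u5.2} {out.3, u5.3} {u1.1, u1.2} {u1.3} {u2.1, u2.2, u2.3, u3.1, u3.2, u4.3} {u3.3} {u4.1} {u4.2}, second {out.1} {out.2} {out.3} {u1.1, u4.2, u4.3} {u1.2, u4.1} {u1.3} {u2.1} {u2.2} {u2.3} {u3.1, u5.3} {u3.2} {u3.3} {u5.1} {u5.2}

Normal form of the first expression: {out.1, u5.1} {out.2, u5.2} {out.3, u5.3} {u1.1, u1.2} {u1.3} {u2.1, u2.2, u2.3, u3.1, u3.2, u4.3} {u3.3} {u4.1} {u4.2}
Normal form of the second expression: {out.1} {out.2} {out.3} {u1.1, u4.2, u4.3} {u1.2, u4.1} {u1.3} {u2.1} {u2.2} {u2.3} {u3.1, u5.3} {u3.2} {u3.3} {u5.1} {u5.2}
The forms do not match — not equal.


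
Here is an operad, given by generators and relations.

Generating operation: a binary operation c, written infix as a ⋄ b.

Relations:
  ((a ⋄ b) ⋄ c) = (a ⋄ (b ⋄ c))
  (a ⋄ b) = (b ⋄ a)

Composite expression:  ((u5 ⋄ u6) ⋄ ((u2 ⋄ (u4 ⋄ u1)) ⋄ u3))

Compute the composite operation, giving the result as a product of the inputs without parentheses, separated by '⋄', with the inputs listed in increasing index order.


u1 ⋄ u2 ⋄ u3 ⋄ u4 ⋄ u5 ⋄ u6


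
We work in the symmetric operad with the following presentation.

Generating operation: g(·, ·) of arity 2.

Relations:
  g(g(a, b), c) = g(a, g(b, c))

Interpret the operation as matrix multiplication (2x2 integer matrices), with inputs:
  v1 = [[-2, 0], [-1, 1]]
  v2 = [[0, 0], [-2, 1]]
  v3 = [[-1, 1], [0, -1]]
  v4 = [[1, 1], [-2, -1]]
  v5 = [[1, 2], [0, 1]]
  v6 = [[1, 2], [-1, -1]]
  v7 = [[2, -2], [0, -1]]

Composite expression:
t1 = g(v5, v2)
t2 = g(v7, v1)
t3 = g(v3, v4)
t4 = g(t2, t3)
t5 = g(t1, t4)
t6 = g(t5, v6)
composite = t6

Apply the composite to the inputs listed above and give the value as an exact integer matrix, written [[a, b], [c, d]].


[[-4, -22], [-2, -11]]

g(v5, v2) = [[-4, 2], [-2, 1]]
g(v7, v1) = [[-2, -2], [1, -1]]
g(v3, v4) = [[-3, -2], [2, 1]]
g(g(v7, v1), g(v3, v4)) = [[2, 2], [-5, -3]]
g(g(v5, v2), g(g(v7, v1), g(v3, v4))) = [[-18, -14], [-9, -7]]
g(g(g(v5, v2), g(g(v7, v1), g(v3, v4))), v6) = [[-4, -22], [-2, -11]]


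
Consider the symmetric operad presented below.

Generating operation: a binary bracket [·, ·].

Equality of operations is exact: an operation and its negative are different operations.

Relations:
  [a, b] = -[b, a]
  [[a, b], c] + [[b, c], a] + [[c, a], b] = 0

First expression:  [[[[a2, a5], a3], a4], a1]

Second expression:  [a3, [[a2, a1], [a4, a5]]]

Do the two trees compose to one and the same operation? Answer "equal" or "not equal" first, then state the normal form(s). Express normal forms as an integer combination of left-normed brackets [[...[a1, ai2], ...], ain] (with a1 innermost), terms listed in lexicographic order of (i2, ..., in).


not equal: they reduce to -[[[[a1, a2], a5], a3], a4] + [[[[a1, a3], a2], a5], a4] - [[[[a1, a3], a5], a2], a4] + [[[[a1, a4], a2], a5], a3] - [[[[a1, a4], a3], a2], a5] + [[[[a1, a4], a3], a5], a2] - [[[[a1, a4], a5], a2], a3] + [[[[a1, a5], a2], a3], a4] and [[[[a1, a2], a4], a5], a3] - [[[[a1, a2], a5], a4], a3]


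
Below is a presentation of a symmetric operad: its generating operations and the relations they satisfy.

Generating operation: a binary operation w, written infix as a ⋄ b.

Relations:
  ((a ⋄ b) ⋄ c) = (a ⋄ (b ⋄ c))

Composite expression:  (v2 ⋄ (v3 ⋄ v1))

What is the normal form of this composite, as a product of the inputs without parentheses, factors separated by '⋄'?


v2 ⋄ v3 ⋄ v1

Associativity of w dissolves the nesting; only the v-input order survives.
(v3 ⋄ v1) reduces to v3 ⋄ v1
(v2 ⋄ (v3 ⋄ v1)) reduces to v2 ⋄ v3 ⋄ v1


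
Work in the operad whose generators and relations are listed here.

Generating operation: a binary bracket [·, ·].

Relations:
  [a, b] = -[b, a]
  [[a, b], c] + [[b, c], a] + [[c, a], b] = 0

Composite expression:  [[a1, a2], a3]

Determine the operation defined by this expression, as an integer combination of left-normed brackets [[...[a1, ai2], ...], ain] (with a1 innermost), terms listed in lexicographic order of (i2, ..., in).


[[a1, a2], a3]


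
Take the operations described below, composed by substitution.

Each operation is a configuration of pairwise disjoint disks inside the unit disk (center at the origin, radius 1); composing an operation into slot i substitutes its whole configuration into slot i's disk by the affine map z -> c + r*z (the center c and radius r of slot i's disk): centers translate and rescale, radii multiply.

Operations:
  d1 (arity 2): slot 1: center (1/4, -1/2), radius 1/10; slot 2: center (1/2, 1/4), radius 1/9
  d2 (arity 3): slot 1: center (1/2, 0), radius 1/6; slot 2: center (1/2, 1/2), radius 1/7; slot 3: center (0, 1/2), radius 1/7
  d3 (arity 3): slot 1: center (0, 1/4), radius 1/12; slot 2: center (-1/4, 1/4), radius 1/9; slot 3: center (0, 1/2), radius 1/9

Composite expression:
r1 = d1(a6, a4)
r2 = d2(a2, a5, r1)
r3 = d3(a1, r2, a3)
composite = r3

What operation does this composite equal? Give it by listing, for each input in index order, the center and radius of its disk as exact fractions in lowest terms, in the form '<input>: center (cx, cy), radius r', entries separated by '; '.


a1: center (0, 1/4), radius 1/12; a2: center (-7/36, 1/4), radius 1/54; a3: center (0, 1/2), radius 1/9; a4: center (-61/252, 13/42), radius 1/567; a5: center (-7/36, 11/36), radius 1/63; a6: center (-31/126, 25/84), radius 1/630

Affine substitution under d3: radii multiply and a-centers shift.
a1 passes through 1 substitution, ending at center (0, 1/4), radius 1/12
a2 passes through 2 substitutions, ending at center (-7/36, 1/4), radius 1/54
a5 passes through 2 substitutions, ending at center (-7/36, 11/36), radius 1/63
a6 passes through 3 substitutions, ending at center (-31/126, 25/84), radius 1/630
a4 passes through 3 substitutions, ending at center (-61/252, 13/42), radius 1/567
a3 passes through 1 substitution, ending at center (0, 1/2), radius 1/9


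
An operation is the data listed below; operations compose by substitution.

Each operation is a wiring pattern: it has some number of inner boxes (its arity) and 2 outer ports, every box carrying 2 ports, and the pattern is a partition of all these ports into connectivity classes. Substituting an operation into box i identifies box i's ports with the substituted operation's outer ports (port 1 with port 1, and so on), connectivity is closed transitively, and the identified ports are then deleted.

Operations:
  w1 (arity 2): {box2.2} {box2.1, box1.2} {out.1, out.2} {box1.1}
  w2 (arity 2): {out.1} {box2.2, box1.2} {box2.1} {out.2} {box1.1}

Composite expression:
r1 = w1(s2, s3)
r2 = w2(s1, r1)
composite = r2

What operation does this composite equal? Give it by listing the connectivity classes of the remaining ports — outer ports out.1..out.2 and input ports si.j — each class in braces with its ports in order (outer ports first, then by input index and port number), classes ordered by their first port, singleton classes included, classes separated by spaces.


{out.1} {out.2} {s1.1} {s1.2} {s2.1} {s2.2, s3.1} {s3.2}

After gluing at w2, chains via deleted ports link the s-ports.
through w1, on inputs (s2, s3): {out.1, out.2} {s2.1} {s2.2, s3.1} {s3.2} (out.j = stage outer ports)
through w2, on inputs (s1, s2, s3): {out.1} {out.2} {s1.1} {s1.2} {s2.1} {s2.2, s3.1} {s3.2} (out.j = stage outer ports)


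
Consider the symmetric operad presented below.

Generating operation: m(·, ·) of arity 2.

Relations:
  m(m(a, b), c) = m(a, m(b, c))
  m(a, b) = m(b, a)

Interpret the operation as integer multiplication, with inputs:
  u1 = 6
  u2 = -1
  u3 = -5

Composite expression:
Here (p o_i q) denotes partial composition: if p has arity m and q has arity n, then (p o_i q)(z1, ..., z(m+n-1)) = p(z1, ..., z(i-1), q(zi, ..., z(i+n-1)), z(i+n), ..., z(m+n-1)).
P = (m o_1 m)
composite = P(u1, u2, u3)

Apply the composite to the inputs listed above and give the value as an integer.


30

m(u1, u2) = -6
m(m(u1, u2), u3) = 30
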